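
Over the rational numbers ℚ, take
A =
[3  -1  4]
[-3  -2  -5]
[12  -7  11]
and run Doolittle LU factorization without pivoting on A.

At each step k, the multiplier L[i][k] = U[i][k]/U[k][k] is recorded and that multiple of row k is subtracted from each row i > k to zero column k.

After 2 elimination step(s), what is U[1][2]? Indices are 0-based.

U[1][2] = -1

k=0: U[0][0]=3
  eliminate (1,0): mult=-1, new row 1: (0, -3, -1); set L[1][0]=-1
  eliminate (2,0): mult=4, new row 2: (0, -3, -5); set L[2][0]=4
k=1: U[1][1]=-3
  eliminate (2,1): mult=1, new row 2: (0, 0, -4); set L[2][1]=1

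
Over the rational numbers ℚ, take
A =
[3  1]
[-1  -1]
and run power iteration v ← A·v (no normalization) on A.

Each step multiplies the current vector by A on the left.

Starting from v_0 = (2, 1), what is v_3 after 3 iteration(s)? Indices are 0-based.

v_3 = (50, -14)

v_0 = (2, 1).
v_1 = A·v_0 = (7, -3).
v_2 = A·v_1 = (18, -4).
v_3 = A·v_2 = (50, -14).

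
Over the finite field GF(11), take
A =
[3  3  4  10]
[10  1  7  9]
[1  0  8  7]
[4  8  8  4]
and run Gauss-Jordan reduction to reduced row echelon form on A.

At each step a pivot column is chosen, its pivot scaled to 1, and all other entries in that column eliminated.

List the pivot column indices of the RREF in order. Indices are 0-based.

pivot columns: 0, 1, 2, 3

[1] R0 /= 3  ⇒  (1, 1, 5, 7)
     R1 -= 10·R0  ⇒  (0, 2, 1, 5)
     R2 -= 1·R0  ⇒  (0, 10, 3, 0)
     R3 -= 4·R0  ⇒  (0, 4, 10, 9)
[2] R1 /= 2  ⇒  (0, 1, 6, 8)
     R0 -= 1·R1  ⇒  (1, 0, 10, 10)
     R2 -= 10·R1  ⇒  (0, 0, 9, 8)
     R3 -= 4·R1  ⇒  (0, 0, 8, 10)
[3] R2 /= 9  ⇒  (0, 0, 1, 7)
     R0 -= 10·R2  ⇒  (1, 0, 0, 6)
     R1 -= 6·R2  ⇒  (0, 1, 0, 10)
     R3 -= 8·R2  ⇒  (0, 0, 0, 9)
[4] R3 /= 9  ⇒  (0, 0, 0, 1)
     R0 -= 6·R3  ⇒  (1, 0, 0, 0)
     R1 -= 10·R3  ⇒  (0, 1, 0, 0)
     R2 -= 7·R3  ⇒  (0, 0, 1, 0)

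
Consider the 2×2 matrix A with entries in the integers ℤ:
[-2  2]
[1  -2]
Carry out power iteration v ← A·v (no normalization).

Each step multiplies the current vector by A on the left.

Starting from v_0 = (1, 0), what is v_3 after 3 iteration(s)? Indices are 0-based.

v_0 = (1, 0).
v_1 = A·v_0 = (-2, 1).
v_2 = A·v_1 = (6, -4).
v_3 = A·v_2 = (-20, 14).

v_3 = (-20, 14)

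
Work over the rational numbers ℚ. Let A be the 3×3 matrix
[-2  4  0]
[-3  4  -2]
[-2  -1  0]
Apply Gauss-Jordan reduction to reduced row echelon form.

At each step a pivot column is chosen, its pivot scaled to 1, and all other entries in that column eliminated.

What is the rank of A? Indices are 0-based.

rank = 3

pivot(0,0)=-2: scale R0 → (1, -2, 0)
  clear (1,0): R1 −= (-3)R0 → (0, -2, -2)
  clear (2,0): R2 −= (-2)R0 → (0, -5, 0)
pivot(1,1)=-2: scale R1 → (0, 1, 1)
  clear (0,1): R0 −= (-2)R1 → (1, 0, 2)
  clear (2,1): R2 −= (-5)R1 → (0, 0, 5)
pivot(2,2)=5: scale R2 → (0, 0, 1)
  clear (0,2): R0 −= (2)R2 → (1, 0, 0)
  clear (1,2): R1 −= (1)R2 → (0, 1, 0)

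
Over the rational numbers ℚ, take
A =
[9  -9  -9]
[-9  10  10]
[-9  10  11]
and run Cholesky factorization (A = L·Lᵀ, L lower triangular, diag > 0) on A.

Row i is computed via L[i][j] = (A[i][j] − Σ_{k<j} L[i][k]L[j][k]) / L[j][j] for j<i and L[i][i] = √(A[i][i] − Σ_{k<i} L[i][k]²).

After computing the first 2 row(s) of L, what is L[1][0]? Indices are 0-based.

Step 1: L[0][0] = √(9) = 3.
  L[1][0] = (-9) / L[0][0] = -3.
Step 2: L[1][1] = √(1) = 1.

L[1][0] = -3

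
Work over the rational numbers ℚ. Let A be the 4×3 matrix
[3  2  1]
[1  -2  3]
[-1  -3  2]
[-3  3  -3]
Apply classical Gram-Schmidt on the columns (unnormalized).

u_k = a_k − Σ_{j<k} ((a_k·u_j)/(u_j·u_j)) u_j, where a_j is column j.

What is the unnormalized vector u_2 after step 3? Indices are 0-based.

Step 1: u_0 = a_0 = (3, 1, -1, -3).
Step 2: u_1 = a_1 − (-1/10)·u_0 = (23/10, -19/10, -31/10, 27/10).
Step 3: u_2 = a_2 − (13/20)·u_0 − (-59/86)·u_1 = (27/43, 45/43, 45/86, 69/86).

u_2 = (27/43, 45/43, 45/86, 69/86)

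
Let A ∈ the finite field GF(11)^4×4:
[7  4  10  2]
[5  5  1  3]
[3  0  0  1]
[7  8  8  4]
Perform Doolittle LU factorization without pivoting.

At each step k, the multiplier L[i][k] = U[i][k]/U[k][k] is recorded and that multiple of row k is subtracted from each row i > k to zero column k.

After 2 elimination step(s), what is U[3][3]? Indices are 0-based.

[col 0] pivot 7
  R1 -= 7*R0 → (0, 10, 8, 0)  (L[1][0] := 7)
  R2 -= 2*R0 → (0, 3, 2, 8)  (L[2][0] := 2)
  R3 -= 1*R0 → (0, 4, 9, 2)  (L[3][0] := 1)
[col 1] pivot 10
  R2 -= 8*R1 → (0, 0, 4, 8)  (L[2][1] := 8)
  R3 -= 7*R1 → (0, 0, 8, 2)  (L[3][1] := 7)

U[3][3] = 2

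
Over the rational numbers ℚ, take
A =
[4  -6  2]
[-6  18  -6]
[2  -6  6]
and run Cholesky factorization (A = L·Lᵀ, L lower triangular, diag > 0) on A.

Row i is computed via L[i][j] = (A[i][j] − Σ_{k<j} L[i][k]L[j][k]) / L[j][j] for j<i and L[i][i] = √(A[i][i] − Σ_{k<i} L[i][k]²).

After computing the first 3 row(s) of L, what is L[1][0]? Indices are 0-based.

Step 1: L[0][0] = √(4) = 2.
  L[1][0] = (-6) / L[0][0] = -3.
Step 2: L[1][1] = √(9) = 3.
  L[2][0] = (2) / L[0][0] = 1.
  L[2][1] = (-3) / L[1][1] = -1.
Step 3: L[2][2] = √(4) = 2.

L[1][0] = -3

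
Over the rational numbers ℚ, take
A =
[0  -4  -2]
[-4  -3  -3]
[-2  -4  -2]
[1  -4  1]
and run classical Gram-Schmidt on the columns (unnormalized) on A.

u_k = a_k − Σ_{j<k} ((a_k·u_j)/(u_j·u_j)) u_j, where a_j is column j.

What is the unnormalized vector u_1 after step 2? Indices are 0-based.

u_1 = (-4, 1/21, -52/21, -100/21)

Step 1: u_0 = a_0 = (0, -4, -2, 1).
Step 2: u_1 = a_1 − (16/21)·u_0 = (-4, 1/21, -52/21, -100/21).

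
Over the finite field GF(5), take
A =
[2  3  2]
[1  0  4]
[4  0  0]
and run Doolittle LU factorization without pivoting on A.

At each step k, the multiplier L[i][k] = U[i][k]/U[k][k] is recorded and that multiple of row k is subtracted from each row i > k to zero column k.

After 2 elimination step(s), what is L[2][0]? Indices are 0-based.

L[2][0] = 2

Step 1: pivot at (0,0) is 2.
  row1 ← row1 − (3)·row0  ⇒  L[1][0]=3, U row1=(0, 1, 3)
  row2 ← row2 − (2)·row0  ⇒  L[2][0]=2, U row2=(0, 4, 1)
Step 2: pivot at (1,1) is 1.
  row2 ← row2 − (4)·row1  ⇒  L[2][1]=4, U row2=(0, 0, 4)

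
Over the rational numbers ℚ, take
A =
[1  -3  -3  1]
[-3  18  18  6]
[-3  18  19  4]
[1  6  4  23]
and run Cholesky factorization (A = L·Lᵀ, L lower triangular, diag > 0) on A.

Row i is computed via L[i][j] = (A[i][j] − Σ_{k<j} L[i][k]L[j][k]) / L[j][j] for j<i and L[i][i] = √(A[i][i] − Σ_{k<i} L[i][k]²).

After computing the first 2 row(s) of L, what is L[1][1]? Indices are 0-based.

Step 1: L[0][0] = √(1) = 1.
  L[1][0] = (-3) / L[0][0] = -3.
Step 2: L[1][1] = √(9) = 3.

L[1][1] = 3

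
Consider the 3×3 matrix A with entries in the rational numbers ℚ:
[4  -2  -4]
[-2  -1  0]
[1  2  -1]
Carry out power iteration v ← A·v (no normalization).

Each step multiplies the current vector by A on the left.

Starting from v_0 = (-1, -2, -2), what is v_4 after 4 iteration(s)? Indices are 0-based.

v_4 = (628, -164, 27)

v_0 = (-1, -2, -2).
v_1 = A·v_0 = (8, 4, -3).
v_2 = A·v_1 = (36, -20, 19).
v_3 = A·v_2 = (108, -52, -23).
v_4 = A·v_3 = (628, -164, 27).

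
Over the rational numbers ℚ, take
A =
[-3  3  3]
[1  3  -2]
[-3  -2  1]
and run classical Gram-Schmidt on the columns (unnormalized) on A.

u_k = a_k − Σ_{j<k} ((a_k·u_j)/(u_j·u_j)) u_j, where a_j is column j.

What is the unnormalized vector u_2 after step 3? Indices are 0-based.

u_2 = (273/418, -585/418, -234/209)

Step 1: u_0 = a_0 = (-3, 1, -3).
Step 2: u_1 = a_1 − (0)·u_0 = (3, 3, -2).
Step 3: u_2 = a_2 − (-14/19)·u_0 − (1/22)·u_1 = (273/418, -585/418, -234/209).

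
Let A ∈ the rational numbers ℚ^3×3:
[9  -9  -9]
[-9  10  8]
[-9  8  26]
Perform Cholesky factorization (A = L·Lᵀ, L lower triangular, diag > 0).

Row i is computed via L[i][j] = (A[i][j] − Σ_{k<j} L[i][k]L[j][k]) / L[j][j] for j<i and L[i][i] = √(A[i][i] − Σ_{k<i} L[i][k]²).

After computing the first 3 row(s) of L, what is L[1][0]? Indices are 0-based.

L[1][0] = -3

Step 1: L[0][0] = √(9) = 3.
  L[1][0] = (-9) / L[0][0] = -3.
Step 2: L[1][1] = √(1) = 1.
  L[2][0] = (-9) / L[0][0] = -3.
  L[2][1] = (-1) / L[1][1] = -1.
Step 3: L[2][2] = √(16) = 4.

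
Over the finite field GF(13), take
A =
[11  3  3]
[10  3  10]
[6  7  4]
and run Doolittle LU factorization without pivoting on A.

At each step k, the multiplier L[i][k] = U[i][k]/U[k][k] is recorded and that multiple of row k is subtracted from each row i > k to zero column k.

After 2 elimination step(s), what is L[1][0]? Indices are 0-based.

L[1][0] = 8

k=0: U[0][0]=11
  eliminate (1,0): mult=8, new row 1: (0, 5, 12); set L[1][0]=8
  eliminate (2,0): mult=10, new row 2: (0, 3, 0); set L[2][0]=10
k=1: U[1][1]=5
  eliminate (2,1): mult=11, new row 2: (0, 0, 11); set L[2][1]=11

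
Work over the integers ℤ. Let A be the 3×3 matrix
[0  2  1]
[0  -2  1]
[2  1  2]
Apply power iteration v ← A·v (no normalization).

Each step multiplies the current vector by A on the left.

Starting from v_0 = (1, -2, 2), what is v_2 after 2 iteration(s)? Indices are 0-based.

v_0 = (1, -2, 2).
v_1 = A·v_0 = (-2, 6, 4).
v_2 = A·v_1 = (16, -8, 10).

v_2 = (16, -8, 10)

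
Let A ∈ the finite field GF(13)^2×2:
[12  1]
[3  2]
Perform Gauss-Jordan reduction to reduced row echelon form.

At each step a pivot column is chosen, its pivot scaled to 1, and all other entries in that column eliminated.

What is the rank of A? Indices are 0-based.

rank = 2

step 1: normalize row 0 (÷12) = (1, 12)
  row 1: subtract 3×row0 = (0, 5)
step 2: normalize row 1 (÷5) = (0, 1)
  row 0: subtract 12×row1 = (1, 0)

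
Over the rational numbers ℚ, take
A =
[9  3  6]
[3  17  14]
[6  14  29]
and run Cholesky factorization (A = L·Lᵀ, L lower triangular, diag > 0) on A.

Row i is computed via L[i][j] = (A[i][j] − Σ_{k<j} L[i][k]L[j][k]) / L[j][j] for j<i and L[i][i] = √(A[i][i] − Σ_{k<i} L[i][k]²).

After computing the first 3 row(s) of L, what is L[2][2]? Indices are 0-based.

Step 1: L[0][0] = √(9) = 3.
  L[1][0] = (3) / L[0][0] = 1.
Step 2: L[1][1] = √(16) = 4.
  L[2][0] = (6) / L[0][0] = 2.
  L[2][1] = (12) / L[1][1] = 3.
Step 3: L[2][2] = √(16) = 4.

L[2][2] = 4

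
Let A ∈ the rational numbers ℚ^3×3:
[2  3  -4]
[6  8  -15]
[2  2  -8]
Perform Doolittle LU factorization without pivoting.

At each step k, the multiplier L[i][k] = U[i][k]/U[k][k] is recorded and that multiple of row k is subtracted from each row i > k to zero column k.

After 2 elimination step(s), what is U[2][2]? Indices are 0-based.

k=0: U[0][0]=2
  eliminate (1,0): mult=3, new row 1: (0, -1, -3); set L[1][0]=3
  eliminate (2,0): mult=1, new row 2: (0, -1, -4); set L[2][0]=1
k=1: U[1][1]=-1
  eliminate (2,1): mult=1, new row 2: (0, 0, -1); set L[2][1]=1

U[2][2] = -1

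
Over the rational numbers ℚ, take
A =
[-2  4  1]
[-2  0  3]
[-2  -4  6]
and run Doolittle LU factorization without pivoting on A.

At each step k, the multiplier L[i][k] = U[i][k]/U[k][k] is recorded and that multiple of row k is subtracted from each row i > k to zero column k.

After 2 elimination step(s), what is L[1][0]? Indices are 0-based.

k=0: U[0][0]=-2
  eliminate (1,0): mult=1, new row 1: (0, -4, 2); set L[1][0]=1
  eliminate (2,0): mult=1, new row 2: (0, -8, 5); set L[2][0]=1
k=1: U[1][1]=-4
  eliminate (2,1): mult=2, new row 2: (0, 0, 1); set L[2][1]=2

L[1][0] = 1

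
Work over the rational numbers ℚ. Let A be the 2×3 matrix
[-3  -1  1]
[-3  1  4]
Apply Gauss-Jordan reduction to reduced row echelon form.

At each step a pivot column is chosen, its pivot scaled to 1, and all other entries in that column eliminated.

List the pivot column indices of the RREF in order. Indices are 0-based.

step 1: normalize row 0 (÷-3) = (1, 1/3, -1/3)
  row 1: subtract -3×row0 = (0, 2, 3)
step 2: normalize row 1 (÷2) = (0, 1, 3/2)
  row 0: subtract 1/3×row1 = (1, 0, -5/6)

pivot columns: 0, 1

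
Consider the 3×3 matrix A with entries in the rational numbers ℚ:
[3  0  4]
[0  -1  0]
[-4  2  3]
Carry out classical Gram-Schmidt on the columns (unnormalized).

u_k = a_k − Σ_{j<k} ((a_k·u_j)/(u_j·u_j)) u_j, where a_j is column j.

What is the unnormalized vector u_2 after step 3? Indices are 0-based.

u_2 = (100/61, 150/61, 75/61)

Step 1: u_0 = a_0 = (3, 0, -4).
Step 2: u_1 = a_1 − (-8/25)·u_0 = (24/25, -1, 18/25).
Step 3: u_2 = a_2 − (0)·u_0 − (150/61)·u_1 = (100/61, 150/61, 75/61).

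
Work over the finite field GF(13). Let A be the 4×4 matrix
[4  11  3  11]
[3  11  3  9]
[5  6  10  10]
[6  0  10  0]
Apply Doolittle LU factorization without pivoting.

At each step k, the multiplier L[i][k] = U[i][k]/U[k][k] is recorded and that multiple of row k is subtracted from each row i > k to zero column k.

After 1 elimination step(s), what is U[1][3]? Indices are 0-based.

k=0: U[0][0]=4
  eliminate (1,0): mult=4, new row 1: (0, 6, 4, 4); set L[1][0]=4
  eliminate (2,0): mult=11, new row 2: (0, 2, 3, 6); set L[2][0]=11
  eliminate (3,0): mult=8, new row 3: (0, 3, 12, 3); set L[3][0]=8

U[1][3] = 4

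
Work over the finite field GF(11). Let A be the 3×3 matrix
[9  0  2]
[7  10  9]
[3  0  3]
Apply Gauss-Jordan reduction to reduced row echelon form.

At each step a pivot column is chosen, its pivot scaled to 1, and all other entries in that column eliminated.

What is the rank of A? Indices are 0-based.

pivot(0,0)=9: scale R0 → (1, 0, 10)
  clear (1,0): R1 −= (7)R0 → (0, 10, 5)
  clear (2,0): R2 −= (3)R0 → (0, 0, 6)
pivot(1,1)=10: scale R1 → (0, 1, 6)
pivot(2,2)=6: scale R2 → (0, 0, 1)
  clear (0,2): R0 −= (10)R2 → (1, 0, 0)
  clear (1,2): R1 −= (6)R2 → (0, 1, 0)

rank = 3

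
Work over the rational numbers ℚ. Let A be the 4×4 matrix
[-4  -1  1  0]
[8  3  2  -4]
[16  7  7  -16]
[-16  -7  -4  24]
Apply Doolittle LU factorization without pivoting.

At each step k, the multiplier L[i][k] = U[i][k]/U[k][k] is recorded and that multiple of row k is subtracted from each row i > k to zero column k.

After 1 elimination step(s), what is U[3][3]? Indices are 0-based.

U[3][3] = 24

[col 0] pivot -4
  R1 -= -2*R0 → (0, 1, 4, -4)  (L[1][0] := -2)
  R2 -= -4*R0 → (0, 3, 11, -16)  (L[2][0] := -4)
  R3 -= 4*R0 → (0, -3, -8, 24)  (L[3][0] := 4)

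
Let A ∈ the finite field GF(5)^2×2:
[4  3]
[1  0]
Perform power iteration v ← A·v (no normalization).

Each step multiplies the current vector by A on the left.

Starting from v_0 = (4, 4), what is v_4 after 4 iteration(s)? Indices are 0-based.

v_4 = (2, 0)

v_0 = (4, 4).
v_1 = A·v_0 = (3, 4).
v_2 = A·v_1 = (4, 3).
v_3 = A·v_2 = (0, 4).
v_4 = A·v_3 = (2, 0).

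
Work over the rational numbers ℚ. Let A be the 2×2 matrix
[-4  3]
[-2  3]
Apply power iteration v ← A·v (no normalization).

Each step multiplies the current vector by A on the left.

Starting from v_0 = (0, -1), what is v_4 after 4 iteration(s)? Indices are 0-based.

v_0 = (0, -1).
v_1 = A·v_0 = (-3, -3).
v_2 = A·v_1 = (3, -3).
v_3 = A·v_2 = (-21, -15).
v_4 = A·v_3 = (39, -3).

v_4 = (39, -3)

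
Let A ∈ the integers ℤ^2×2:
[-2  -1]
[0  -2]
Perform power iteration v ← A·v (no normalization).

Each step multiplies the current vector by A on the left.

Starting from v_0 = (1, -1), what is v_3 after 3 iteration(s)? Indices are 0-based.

v_0 = (1, -1).
v_1 = A·v_0 = (-1, 2).
v_2 = A·v_1 = (0, -4).
v_3 = A·v_2 = (4, 8).

v_3 = (4, 8)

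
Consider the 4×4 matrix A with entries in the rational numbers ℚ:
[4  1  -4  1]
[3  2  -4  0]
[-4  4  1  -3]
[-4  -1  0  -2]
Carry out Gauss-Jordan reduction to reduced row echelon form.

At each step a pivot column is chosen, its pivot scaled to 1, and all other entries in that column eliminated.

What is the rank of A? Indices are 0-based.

pivot(0,0)=4: scale R0 → (1, 1/4, -1, 1/4)
  clear (1,0): R1 −= (3)R0 → (0, 5/4, -1, -3/4)
  clear (2,0): R2 −= (-4)R0 → (0, 5, -3, -2)
  clear (3,0): R3 −= (-4)R0 → (0, 0, -4, -1)
pivot(1,1)=5/4: scale R1 → (0, 1, -4/5, -3/5)
  clear (0,1): R0 −= (1/4)R1 → (1, 0, -4/5, 2/5)
  clear (2,1): R2 −= (5)R1 → (0, 0, 1, 1)
pivot(2,2)=1: scale R2 → (0, 0, 1, 1)
  clear (0,2): R0 −= (-4/5)R2 → (1, 0, 0, 6/5)
  clear (1,2): R1 −= (-4/5)R2 → (0, 1, 0, 1/5)
  clear (3,2): R3 −= (-4)R2 → (0, 0, 0, 3)
pivot(3,3)=3: scale R3 → (0, 0, 0, 1)
  clear (0,3): R0 −= (6/5)R3 → (1, 0, 0, 0)
  clear (1,3): R1 −= (1/5)R3 → (0, 1, 0, 0)
  clear (2,3): R2 −= (1)R3 → (0, 0, 1, 0)

rank = 4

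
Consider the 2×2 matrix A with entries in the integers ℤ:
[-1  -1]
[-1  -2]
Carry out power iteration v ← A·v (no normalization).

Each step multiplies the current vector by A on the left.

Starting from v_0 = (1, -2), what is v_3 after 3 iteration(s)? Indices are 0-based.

v_3 = (11, 18)

v_0 = (1, -2).
v_1 = A·v_0 = (1, 3).
v_2 = A·v_1 = (-4, -7).
v_3 = A·v_2 = (11, 18).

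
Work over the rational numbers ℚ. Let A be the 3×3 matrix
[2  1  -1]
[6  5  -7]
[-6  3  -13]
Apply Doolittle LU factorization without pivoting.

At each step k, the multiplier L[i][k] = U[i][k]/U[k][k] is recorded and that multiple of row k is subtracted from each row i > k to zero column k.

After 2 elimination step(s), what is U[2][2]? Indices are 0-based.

[col 0] pivot 2
  R1 -= 3*R0 → (0, 2, -4)  (L[1][0] := 3)
  R2 -= -3*R0 → (0, 6, -16)  (L[2][0] := -3)
[col 1] pivot 2
  R2 -= 3*R1 → (0, 0, -4)  (L[2][1] := 3)

U[2][2] = -4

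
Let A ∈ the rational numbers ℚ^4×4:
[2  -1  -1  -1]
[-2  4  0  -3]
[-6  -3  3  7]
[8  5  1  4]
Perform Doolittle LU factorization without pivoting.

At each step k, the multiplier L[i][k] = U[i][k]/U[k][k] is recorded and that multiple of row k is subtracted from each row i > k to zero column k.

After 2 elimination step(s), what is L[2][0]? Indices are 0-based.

k=0: U[0][0]=2
  eliminate (1,0): mult=-1, new row 1: (0, 3, -1, -4); set L[1][0]=-1
  eliminate (2,0): mult=-3, new row 2: (0, -6, 0, 4); set L[2][0]=-3
  eliminate (3,0): mult=4, new row 3: (0, 9, 5, 8); set L[3][0]=4
k=1: U[1][1]=3
  eliminate (2,1): mult=-2, new row 2: (0, 0, -2, -4); set L[2][1]=-2
  eliminate (3,1): mult=3, new row 3: (0, 0, 8, 20); set L[3][1]=3

L[2][0] = -3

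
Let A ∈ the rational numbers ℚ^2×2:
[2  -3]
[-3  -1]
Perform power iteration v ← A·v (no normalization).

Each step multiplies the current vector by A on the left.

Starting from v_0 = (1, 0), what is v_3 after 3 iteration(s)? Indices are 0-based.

v_0 = (1, 0).
v_1 = A·v_0 = (2, -3).
v_2 = A·v_1 = (13, -3).
v_3 = A·v_2 = (35, -36).

v_3 = (35, -36)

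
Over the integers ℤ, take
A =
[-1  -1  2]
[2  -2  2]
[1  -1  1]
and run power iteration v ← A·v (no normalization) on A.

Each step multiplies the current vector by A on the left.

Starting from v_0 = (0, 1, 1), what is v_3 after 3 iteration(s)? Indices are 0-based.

v_0 = (0, 1, 1).
v_1 = A·v_0 = (1, 0, 0).
v_2 = A·v_1 = (-1, 2, 1).
v_3 = A·v_2 = (1, -4, -2).

v_3 = (1, -4, -2)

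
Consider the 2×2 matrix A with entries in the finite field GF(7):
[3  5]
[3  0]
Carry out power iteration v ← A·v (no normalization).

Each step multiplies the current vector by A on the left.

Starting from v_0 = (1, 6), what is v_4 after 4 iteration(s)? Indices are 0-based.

v_0 = (1, 6).
v_1 = A·v_0 = (5, 3).
v_2 = A·v_1 = (2, 1).
v_3 = A·v_2 = (4, 6).
v_4 = A·v_3 = (0, 5).

v_4 = (0, 5)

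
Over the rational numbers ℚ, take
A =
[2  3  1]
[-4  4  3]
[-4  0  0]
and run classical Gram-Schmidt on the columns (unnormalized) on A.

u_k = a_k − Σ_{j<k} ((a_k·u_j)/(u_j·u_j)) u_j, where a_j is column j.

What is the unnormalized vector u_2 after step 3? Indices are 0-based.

Step 1: u_0 = a_0 = (2, -4, -4).
Step 2: u_1 = a_1 − (-5/18)·u_0 = (32/9, 26/9, -10/9).
Step 3: u_2 = a_2 − (-5/18)·u_0 − (11/20)·u_1 = (-2/5, 3/10, -1/2).

u_2 = (-2/5, 3/10, -1/2)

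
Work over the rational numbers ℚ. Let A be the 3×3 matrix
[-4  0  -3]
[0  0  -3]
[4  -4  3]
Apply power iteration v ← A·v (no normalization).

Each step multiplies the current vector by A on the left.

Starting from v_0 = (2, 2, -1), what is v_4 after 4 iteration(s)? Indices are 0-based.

v_4 = (101, 129, -593)

v_0 = (2, 2, -1).
v_1 = A·v_0 = (-5, 3, -3).
v_2 = A·v_1 = (29, 9, -41).
v_3 = A·v_2 = (7, 123, -43).
v_4 = A·v_3 = (101, 129, -593).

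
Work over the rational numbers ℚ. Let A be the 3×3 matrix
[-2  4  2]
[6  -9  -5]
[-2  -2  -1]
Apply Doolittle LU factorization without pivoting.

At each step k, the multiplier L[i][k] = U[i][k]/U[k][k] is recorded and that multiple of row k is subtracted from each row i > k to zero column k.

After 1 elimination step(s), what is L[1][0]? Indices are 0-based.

L[1][0] = -3

[col 0] pivot -2
  R1 -= -3*R0 → (0, 3, 1)  (L[1][0] := -3)
  R2 -= 1*R0 → (0, -6, -3)  (L[2][0] := 1)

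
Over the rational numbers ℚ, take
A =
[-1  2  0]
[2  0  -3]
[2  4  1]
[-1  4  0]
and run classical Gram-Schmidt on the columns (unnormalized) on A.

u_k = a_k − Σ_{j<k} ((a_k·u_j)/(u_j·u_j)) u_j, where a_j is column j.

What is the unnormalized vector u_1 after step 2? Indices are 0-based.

u_1 = (11/5, -2/5, 18/5, 21/5)

Step 1: u_0 = a_0 = (-1, 2, 2, -1).
Step 2: u_1 = a_1 − (1/5)·u_0 = (11/5, -2/5, 18/5, 21/5).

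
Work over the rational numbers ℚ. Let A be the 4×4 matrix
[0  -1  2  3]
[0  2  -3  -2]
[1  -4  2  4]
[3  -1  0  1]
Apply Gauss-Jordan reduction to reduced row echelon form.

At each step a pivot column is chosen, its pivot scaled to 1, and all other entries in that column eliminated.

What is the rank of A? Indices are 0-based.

step 1: exchange rows 0,2
step 1: normalize row 0 (÷1) = (1, -4, 2, 4)
  row 3: subtract 3×row0 = (0, 11, -6, -11)
step 2: normalize row 1 (÷2) = (0, 1, -3/2, -1)
  row 0: subtract -4×row1 = (1, 0, -4, 0)
  row 2: subtract -1×row1 = (0, 0, 1/2, 2)
  row 3: subtract 11×row1 = (0, 0, 21/2, 0)
step 3: normalize row 2 (÷1/2) = (0, 0, 1, 4)
  row 0: subtract -4×row2 = (1, 0, 0, 16)
  row 1: subtract -3/2×row2 = (0, 1, 0, 5)
  row 3: subtract 21/2×row2 = (0, 0, 0, -42)
step 4: normalize row 3 (÷-42) = (0, 0, 0, 1)
  row 0: subtract 16×row3 = (1, 0, 0, 0)
  row 1: subtract 5×row3 = (0, 1, 0, 0)
  row 2: subtract 4×row3 = (0, 0, 1, 0)

rank = 4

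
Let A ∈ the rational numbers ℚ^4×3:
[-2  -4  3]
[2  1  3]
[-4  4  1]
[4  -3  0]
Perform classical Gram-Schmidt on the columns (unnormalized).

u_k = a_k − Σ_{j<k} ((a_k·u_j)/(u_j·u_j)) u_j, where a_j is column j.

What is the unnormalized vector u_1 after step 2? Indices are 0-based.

u_1 = (-49/10, 19/10, 11/5, -6/5)

Step 1: u_0 = a_0 = (-2, 2, -4, 4).
Step 2: u_1 = a_1 − (-9/20)·u_0 = (-49/10, 19/10, 11/5, -6/5).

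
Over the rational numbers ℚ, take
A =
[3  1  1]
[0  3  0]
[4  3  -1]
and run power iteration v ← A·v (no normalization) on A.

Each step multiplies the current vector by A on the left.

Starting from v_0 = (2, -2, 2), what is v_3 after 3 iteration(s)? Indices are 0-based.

v_0 = (2, -2, 2).
v_1 = A·v_0 = (6, -6, 0).
v_2 = A·v_1 = (12, -18, 6).
v_3 = A·v_2 = (24, -54, -12).

v_3 = (24, -54, -12)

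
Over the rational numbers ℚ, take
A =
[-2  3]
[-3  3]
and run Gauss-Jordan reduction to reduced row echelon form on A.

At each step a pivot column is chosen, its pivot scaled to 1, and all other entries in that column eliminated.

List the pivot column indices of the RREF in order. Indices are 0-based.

pivot columns: 0, 1

[1] R0 /= -2  ⇒  (1, -3/2)
     R1 -= -3·R0  ⇒  (0, -3/2)
[2] R1 /= -3/2  ⇒  (0, 1)
     R0 -= -3/2·R1  ⇒  (1, 0)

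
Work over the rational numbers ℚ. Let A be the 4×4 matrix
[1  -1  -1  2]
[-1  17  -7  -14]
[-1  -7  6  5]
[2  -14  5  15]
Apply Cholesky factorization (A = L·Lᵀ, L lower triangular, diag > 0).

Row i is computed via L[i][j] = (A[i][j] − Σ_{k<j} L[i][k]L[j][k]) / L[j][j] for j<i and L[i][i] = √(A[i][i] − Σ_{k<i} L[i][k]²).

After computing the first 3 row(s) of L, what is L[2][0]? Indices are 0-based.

L[2][0] = -1

Step 1: L[0][0] = √(1) = 1.
  L[1][0] = (-1) / L[0][0] = -1.
Step 2: L[1][1] = √(16) = 4.
  L[2][0] = (-1) / L[0][0] = -1.
  L[2][1] = (-8) / L[1][1] = -2.
Step 3: L[2][2] = √(1) = 1.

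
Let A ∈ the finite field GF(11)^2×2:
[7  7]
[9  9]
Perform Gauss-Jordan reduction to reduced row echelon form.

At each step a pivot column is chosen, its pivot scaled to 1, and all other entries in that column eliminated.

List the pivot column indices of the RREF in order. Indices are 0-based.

[1] R0 /= 7  ⇒  (1, 1)
     R1 -= 9·R0  ⇒  (0, 0)
column 1 empty below row 1

pivot columns: 0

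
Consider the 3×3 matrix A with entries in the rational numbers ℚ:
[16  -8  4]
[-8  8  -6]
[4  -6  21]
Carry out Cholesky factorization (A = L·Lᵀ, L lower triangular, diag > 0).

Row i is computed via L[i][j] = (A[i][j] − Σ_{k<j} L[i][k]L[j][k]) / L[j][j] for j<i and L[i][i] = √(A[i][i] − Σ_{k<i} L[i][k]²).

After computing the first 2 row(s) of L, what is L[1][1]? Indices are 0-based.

Step 1: L[0][0] = √(16) = 4.
  L[1][0] = (-8) / L[0][0] = -2.
Step 2: L[1][1] = √(4) = 2.

L[1][1] = 2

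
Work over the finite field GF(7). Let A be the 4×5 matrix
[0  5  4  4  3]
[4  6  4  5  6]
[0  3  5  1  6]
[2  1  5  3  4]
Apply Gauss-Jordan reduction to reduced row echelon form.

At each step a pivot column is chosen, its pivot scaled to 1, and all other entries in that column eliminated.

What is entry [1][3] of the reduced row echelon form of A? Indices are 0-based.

[1] R0 <-> R1
[1] R0 /= 4  ⇒  (1, 5, 1, 3, 5)
     R3 -= 2·R0  ⇒  (0, 5, 3, 4, 1)
[2] R1 /= 5  ⇒  (0, 1, 5, 5, 2)
     R0 -= 5·R1  ⇒  (1, 0, 4, 6, 2)
     R2 -= 3·R1  ⇒  (0, 0, 4, 0, 0)
     R3 -= 5·R1  ⇒  (0, 0, 6, 0, 5)
[3] R2 /= 4  ⇒  (0, 0, 1, 0, 0)
     R0 -= 4·R2  ⇒  (1, 0, 0, 6, 2)
     R1 -= 5·R2  ⇒  (0, 1, 0, 5, 2)
     R3 -= 6·R2  ⇒  (0, 0, 0, 0, 5)
column 3 empty below row 3
[4] R3 /= 5  ⇒  (0, 0, 0, 0, 1)
     R0 -= 2·R3  ⇒  (1, 0, 0, 6, 0)
     R1 -= 2·R3  ⇒  (0, 1, 0, 5, 0)

M[1][3] = 5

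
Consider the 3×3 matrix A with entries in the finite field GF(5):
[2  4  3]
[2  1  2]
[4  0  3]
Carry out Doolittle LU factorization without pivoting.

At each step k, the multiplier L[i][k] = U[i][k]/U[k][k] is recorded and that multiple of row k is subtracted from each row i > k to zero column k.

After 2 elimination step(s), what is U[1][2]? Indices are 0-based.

k=0: U[0][0]=2
  eliminate (1,0): mult=1, new row 1: (0, 2, 4); set L[1][0]=1
  eliminate (2,0): mult=2, new row 2: (0, 2, 2); set L[2][0]=2
k=1: U[1][1]=2
  eliminate (2,1): mult=1, new row 2: (0, 0, 3); set L[2][1]=1

U[1][2] = 4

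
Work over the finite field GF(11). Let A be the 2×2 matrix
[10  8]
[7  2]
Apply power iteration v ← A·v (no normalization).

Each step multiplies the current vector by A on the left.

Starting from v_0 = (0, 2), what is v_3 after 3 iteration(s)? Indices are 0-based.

v_0 = (0, 2).
v_1 = A·v_0 = (5, 4).
v_2 = A·v_1 = (5, 10).
v_3 = A·v_2 = (9, 0).

v_3 = (9, 0)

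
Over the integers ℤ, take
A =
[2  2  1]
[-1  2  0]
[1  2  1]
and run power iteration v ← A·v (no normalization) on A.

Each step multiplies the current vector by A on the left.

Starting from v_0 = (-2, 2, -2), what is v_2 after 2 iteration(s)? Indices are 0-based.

v_2 = (8, 14, 10)

v_0 = (-2, 2, -2).
v_1 = A·v_0 = (-2, 6, 0).
v_2 = A·v_1 = (8, 14, 10).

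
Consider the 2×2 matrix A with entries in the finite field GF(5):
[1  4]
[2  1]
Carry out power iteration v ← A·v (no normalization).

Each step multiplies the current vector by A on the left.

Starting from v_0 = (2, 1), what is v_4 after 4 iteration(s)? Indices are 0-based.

v_4 = (0, 2)

v_0 = (2, 1).
v_1 = A·v_0 = (1, 0).
v_2 = A·v_1 = (1, 2).
v_3 = A·v_2 = (4, 4).
v_4 = A·v_3 = (0, 2).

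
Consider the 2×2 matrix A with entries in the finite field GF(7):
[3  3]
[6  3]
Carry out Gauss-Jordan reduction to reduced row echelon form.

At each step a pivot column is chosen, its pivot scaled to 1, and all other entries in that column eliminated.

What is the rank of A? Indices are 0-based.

[1] R0 /= 3  ⇒  (1, 1)
     R1 -= 6·R0  ⇒  (0, 4)
[2] R1 /= 4  ⇒  (0, 1)
     R0 -= 1·R1  ⇒  (1, 0)

rank = 2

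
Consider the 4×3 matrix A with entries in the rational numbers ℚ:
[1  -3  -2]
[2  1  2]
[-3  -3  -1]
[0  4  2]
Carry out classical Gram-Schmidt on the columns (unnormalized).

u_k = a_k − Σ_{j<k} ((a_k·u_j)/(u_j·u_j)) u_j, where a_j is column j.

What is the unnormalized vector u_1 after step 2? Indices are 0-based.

u_1 = (-25/7, -1/7, -9/7, 4)

Step 1: u_0 = a_0 = (1, 2, -3, 0).
Step 2: u_1 = a_1 − (4/7)·u_0 = (-25/7, -1/7, -9/7, 4).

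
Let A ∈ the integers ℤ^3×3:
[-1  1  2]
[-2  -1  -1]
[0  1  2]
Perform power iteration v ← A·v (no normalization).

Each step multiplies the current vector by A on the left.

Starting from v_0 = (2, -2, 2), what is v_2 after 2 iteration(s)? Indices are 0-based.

v_2 = (0, 2, 0)

v_0 = (2, -2, 2).
v_1 = A·v_0 = (0, -4, 2).
v_2 = A·v_1 = (0, 2, 0).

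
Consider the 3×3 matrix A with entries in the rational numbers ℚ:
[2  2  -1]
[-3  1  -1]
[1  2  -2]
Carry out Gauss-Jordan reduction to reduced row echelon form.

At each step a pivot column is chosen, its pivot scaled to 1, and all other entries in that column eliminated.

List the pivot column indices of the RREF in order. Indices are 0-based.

step 1: normalize row 0 (÷2) = (1, 1, -1/2)
  row 1: subtract -3×row0 = (0, 4, -5/2)
  row 2: subtract 1×row0 = (0, 1, -3/2)
step 2: normalize row 1 (÷4) = (0, 1, -5/8)
  row 0: subtract 1×row1 = (1, 0, 1/8)
  row 2: subtract 1×row1 = (0, 0, -7/8)
step 3: normalize row 2 (÷-7/8) = (0, 0, 1)
  row 0: subtract 1/8×row2 = (1, 0, 0)
  row 1: subtract -5/8×row2 = (0, 1, 0)

pivot columns: 0, 1, 2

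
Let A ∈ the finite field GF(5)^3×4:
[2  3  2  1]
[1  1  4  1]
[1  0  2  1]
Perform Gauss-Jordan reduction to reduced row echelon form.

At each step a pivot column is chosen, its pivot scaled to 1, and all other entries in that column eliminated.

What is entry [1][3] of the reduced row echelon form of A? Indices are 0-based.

M[1][3] = 1

step 1: normalize row 0 (÷2) = (1, 4, 1, 3)
  row 1: subtract 1×row0 = (0, 2, 3, 3)
  row 2: subtract 1×row0 = (0, 1, 1, 3)
step 2: normalize row 1 (÷2) = (0, 1, 4, 4)
  row 0: subtract 4×row1 = (1, 0, 0, 2)
  row 2: subtract 1×row1 = (0, 0, 2, 4)
step 3: normalize row 2 (÷2) = (0, 0, 1, 2)
  row 1: subtract 4×row2 = (0, 1, 0, 1)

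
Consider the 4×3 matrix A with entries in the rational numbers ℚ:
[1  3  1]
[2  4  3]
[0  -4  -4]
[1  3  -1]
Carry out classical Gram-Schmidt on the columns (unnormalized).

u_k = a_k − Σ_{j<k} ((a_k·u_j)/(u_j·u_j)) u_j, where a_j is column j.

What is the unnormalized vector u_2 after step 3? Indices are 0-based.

Step 1: u_0 = a_0 = (1, 2, 0, 1).
Step 2: u_1 = a_1 − (7/3)·u_0 = (2/3, -2/3, -4, 2/3).
Step 3: u_2 = a_2 − (1)·u_0 − (21/26)·u_1 = (-7/13, 20/13, -10/13, -33/13).

u_2 = (-7/13, 20/13, -10/13, -33/13)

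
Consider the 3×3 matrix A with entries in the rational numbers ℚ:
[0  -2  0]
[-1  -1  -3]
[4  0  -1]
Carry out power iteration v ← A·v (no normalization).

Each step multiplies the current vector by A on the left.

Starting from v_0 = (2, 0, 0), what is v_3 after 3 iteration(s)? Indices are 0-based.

v_3 = (44, 42, 24)

v_0 = (2, 0, 0).
v_1 = A·v_0 = (0, -2, 8).
v_2 = A·v_1 = (4, -22, -8).
v_3 = A·v_2 = (44, 42, 24).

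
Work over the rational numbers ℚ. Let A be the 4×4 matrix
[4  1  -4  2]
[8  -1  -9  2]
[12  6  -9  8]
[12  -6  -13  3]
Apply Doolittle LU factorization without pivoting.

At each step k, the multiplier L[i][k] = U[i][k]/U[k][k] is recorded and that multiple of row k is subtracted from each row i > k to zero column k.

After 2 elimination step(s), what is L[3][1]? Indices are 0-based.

[col 0] pivot 4
  R1 -= 2*R0 → (0, -3, -1, -2)  (L[1][0] := 2)
  R2 -= 3*R0 → (0, 3, 3, 2)  (L[2][0] := 3)
  R3 -= 3*R0 → (0, -9, -1, -3)  (L[3][0] := 3)
[col 1] pivot -3
  R2 -= -1*R1 → (0, 0, 2, 0)  (L[2][1] := -1)
  R3 -= 3*R1 → (0, 0, 2, 3)  (L[3][1] := 3)

L[3][1] = 3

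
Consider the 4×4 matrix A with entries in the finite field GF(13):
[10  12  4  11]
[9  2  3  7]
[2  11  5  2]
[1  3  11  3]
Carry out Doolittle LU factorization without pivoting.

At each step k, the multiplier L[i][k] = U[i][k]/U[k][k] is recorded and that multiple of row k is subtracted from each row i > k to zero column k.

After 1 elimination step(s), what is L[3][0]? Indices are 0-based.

k=0: U[0][0]=10
  eliminate (1,0): mult=10, new row 1: (0, 12, 2, 1); set L[1][0]=10
  eliminate (2,0): mult=8, new row 2: (0, 6, 12, 5); set L[2][0]=8
  eliminate (3,0): mult=4, new row 3: (0, 7, 8, 11); set L[3][0]=4

L[3][0] = 4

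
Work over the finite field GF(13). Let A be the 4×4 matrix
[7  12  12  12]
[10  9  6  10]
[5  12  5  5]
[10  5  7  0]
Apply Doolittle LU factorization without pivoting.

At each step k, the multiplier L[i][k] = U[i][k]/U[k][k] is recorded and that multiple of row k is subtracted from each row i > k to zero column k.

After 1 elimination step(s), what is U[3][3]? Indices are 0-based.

[col 0] pivot 7
  R1 -= 7*R0 → (0, 3, 0, 4)  (L[1][0] := 7)
  R2 -= 10*R0 → (0, 9, 2, 2)  (L[2][0] := 10)
  R3 -= 7*R0 → (0, 12, 1, 7)  (L[3][0] := 7)

U[3][3] = 7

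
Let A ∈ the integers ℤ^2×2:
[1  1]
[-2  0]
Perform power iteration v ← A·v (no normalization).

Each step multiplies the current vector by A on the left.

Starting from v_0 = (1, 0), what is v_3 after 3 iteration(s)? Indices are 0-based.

v_0 = (1, 0).
v_1 = A·v_0 = (1, -2).
v_2 = A·v_1 = (-1, -2).
v_3 = A·v_2 = (-3, 2).

v_3 = (-3, 2)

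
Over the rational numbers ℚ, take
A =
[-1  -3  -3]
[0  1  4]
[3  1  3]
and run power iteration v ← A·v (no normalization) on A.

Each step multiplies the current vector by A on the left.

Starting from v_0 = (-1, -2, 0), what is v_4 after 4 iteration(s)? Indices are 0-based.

v_4 = (-118, 122, 210)

v_0 = (-1, -2, 0).
v_1 = A·v_0 = (7, -2, -5).
v_2 = A·v_1 = (14, -22, 4).
v_3 = A·v_2 = (40, -6, 32).
v_4 = A·v_3 = (-118, 122, 210).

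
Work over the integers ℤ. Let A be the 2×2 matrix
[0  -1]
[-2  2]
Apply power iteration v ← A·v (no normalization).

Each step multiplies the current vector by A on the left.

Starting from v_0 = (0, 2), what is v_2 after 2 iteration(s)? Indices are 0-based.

v_0 = (0, 2).
v_1 = A·v_0 = (-2, 4).
v_2 = A·v_1 = (-4, 12).

v_2 = (-4, 12)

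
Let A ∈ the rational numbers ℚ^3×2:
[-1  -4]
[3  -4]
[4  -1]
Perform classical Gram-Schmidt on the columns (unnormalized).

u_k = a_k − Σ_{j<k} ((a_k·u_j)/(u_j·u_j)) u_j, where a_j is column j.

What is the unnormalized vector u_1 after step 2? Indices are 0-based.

u_1 = (-58/13, -34/13, 11/13)

Step 1: u_0 = a_0 = (-1, 3, 4).
Step 2: u_1 = a_1 − (-6/13)·u_0 = (-58/13, -34/13, 11/13).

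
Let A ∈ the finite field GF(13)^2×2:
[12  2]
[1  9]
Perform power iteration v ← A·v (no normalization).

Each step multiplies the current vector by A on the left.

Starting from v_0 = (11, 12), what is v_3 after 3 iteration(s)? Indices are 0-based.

v_0 = (11, 12).
v_1 = A·v_0 = (0, 2).
v_2 = A·v_1 = (4, 5).
v_3 = A·v_2 = (6, 10).

v_3 = (6, 10)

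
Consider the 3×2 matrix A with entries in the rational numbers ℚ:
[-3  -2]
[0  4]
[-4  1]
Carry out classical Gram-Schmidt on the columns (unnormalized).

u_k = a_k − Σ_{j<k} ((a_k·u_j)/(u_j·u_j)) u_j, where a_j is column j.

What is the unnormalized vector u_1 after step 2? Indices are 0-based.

Step 1: u_0 = a_0 = (-3, 0, -4).
Step 2: u_1 = a_1 − (2/25)·u_0 = (-44/25, 4, 33/25).

u_1 = (-44/25, 4, 33/25)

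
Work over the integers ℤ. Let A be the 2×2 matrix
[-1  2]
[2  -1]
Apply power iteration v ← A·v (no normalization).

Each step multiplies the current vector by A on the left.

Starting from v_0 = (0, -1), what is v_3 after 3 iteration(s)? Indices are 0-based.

v_3 = (-14, 13)

v_0 = (0, -1).
v_1 = A·v_0 = (-2, 1).
v_2 = A·v_1 = (4, -5).
v_3 = A·v_2 = (-14, 13).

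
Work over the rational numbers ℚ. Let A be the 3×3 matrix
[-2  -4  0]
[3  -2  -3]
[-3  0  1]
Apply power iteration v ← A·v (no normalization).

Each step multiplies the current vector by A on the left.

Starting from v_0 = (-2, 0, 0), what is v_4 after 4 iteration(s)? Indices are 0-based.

v_0 = (-2, 0, 0).
v_1 = A·v_0 = (4, -6, 6).
v_2 = A·v_1 = (16, 6, -6).
v_3 = A·v_2 = (-56, 54, -54).
v_4 = A·v_3 = (-104, -114, 114).

v_4 = (-104, -114, 114)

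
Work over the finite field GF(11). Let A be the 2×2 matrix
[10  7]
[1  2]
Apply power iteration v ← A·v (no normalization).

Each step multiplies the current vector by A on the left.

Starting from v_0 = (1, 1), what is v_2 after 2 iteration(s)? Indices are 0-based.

v_2 = (4, 1)

v_0 = (1, 1).
v_1 = A·v_0 = (6, 3).
v_2 = A·v_1 = (4, 1).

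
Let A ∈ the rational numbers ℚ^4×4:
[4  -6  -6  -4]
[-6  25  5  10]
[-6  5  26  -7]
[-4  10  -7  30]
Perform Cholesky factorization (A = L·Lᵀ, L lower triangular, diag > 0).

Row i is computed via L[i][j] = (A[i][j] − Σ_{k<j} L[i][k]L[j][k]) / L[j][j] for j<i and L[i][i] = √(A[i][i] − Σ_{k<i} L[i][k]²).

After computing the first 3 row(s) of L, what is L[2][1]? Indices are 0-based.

L[2][1] = -1

Step 1: L[0][0] = √(4) = 2.
  L[1][0] = (-6) / L[0][0] = -3.
Step 2: L[1][1] = √(16) = 4.
  L[2][0] = (-6) / L[0][0] = -3.
  L[2][1] = (-4) / L[1][1] = -1.
Step 3: L[2][2] = √(16) = 4.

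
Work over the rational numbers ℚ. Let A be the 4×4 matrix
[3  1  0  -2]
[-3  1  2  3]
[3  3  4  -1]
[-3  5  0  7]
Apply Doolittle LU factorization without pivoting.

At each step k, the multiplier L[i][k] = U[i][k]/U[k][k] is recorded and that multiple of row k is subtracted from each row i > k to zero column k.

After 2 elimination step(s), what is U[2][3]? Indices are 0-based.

k=0: U[0][0]=3
  eliminate (1,0): mult=-1, new row 1: (0, 2, 2, 1); set L[1][0]=-1
  eliminate (2,0): mult=1, new row 2: (0, 2, 4, 1); set L[2][0]=1
  eliminate (3,0): mult=-1, new row 3: (0, 6, 0, 5); set L[3][0]=-1
k=1: U[1][1]=2
  eliminate (2,1): mult=1, new row 2: (0, 0, 2, 0); set L[2][1]=1
  eliminate (3,1): mult=3, new row 3: (0, 0, -6, 2); set L[3][1]=3

U[2][3] = 0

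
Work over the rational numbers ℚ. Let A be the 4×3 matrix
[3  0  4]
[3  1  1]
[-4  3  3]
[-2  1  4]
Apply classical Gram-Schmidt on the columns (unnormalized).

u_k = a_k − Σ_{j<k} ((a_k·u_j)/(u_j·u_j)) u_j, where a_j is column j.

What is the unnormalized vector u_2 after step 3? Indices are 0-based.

u_2 = (3, -53/33, -16/33, 101/33)

Step 1: u_0 = a_0 = (3, 3, -4, -2).
Step 2: u_1 = a_1 − (-11/38)·u_0 = (33/38, 71/38, 35/19, 8/19).
Step 3: u_2 = a_2 − (-5/38)·u_0 − (53/33)·u_1 = (3, -53/33, -16/33, 101/33).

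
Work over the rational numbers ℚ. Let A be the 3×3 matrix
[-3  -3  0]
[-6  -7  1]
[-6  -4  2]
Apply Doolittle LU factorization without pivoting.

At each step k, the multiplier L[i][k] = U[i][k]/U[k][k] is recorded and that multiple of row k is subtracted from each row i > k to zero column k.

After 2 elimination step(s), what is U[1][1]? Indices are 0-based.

k=0: U[0][0]=-3
  eliminate (1,0): mult=2, new row 1: (0, -1, 1); set L[1][0]=2
  eliminate (2,0): mult=2, new row 2: (0, 2, 2); set L[2][0]=2
k=1: U[1][1]=-1
  eliminate (2,1): mult=-2, new row 2: (0, 0, 4); set L[2][1]=-2

U[1][1] = -1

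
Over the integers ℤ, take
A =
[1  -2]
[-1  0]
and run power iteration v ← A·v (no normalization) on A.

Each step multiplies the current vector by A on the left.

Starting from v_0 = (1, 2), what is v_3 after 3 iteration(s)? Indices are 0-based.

v_3 = (-7, 1)

v_0 = (1, 2).
v_1 = A·v_0 = (-3, -1).
v_2 = A·v_1 = (-1, 3).
v_3 = A·v_2 = (-7, 1).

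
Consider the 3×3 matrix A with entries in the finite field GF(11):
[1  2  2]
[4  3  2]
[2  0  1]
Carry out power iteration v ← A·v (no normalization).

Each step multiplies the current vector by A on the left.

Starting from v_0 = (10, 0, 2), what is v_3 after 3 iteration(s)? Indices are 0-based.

v_0 = (10, 0, 2).
v_1 = A·v_0 = (3, 0, 0).
v_2 = A·v_1 = (3, 1, 6).
v_3 = A·v_2 = (6, 5, 1).

v_3 = (6, 5, 1)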